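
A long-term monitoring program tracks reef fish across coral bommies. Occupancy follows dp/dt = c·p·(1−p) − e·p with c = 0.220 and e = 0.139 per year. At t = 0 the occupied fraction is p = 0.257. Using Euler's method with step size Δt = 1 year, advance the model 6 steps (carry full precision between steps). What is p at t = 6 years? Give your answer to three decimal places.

Update rule: p ← p + [c·p·(1−p) − e·p]·Δt with Δt = 1.
step 1: Δp = +0.00629, p = 0.26329
step 2: Δp = +0.00608, p = 0.26936
step 3: Δp = +0.00586, p = 0.27522
step 4: Δp = +0.00563, p = 0.28085
step 5: Δp = +0.00540, p = 0.28624
step 6: Δp = +0.00516, p = 0.29140

0.291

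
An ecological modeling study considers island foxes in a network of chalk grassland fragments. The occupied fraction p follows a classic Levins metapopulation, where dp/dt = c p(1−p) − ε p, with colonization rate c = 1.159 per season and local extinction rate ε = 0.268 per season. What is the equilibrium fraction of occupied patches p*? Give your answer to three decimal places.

Setting dp/dt = 0 and dividing through by p* gives c·(1−p*) = ε.
So p* = 1 − ε/c = 1 − 0.268/1.159 = 1 − 0.2312 = 0.7688.

0.769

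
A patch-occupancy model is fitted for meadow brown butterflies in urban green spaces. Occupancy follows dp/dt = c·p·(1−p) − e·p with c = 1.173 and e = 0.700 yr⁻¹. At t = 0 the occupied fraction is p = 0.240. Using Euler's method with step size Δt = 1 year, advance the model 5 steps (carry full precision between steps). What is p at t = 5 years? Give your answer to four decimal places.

Update rule: p ← p + [c·p·(1−p) − e·p]·Δt with Δt = 1.
p: 0.24000 → 0.28596  (Δp = +0.04596)
p: 0.28596 → 0.32530  (Δp = +0.03934)
p: 0.32530 → 0.35504  (Δp = +0.02974)
p: 0.35504 → 0.37511  (Δp = +0.02007)
p: 0.37511 → 0.38749  (Δp = +0.01238)

0.3875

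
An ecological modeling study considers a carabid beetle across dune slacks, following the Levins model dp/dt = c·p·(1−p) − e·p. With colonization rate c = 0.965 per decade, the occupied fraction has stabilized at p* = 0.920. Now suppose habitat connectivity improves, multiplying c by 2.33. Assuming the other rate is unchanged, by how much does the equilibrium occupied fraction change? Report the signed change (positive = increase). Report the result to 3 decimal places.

0.046

Balance c(1−p*) = e gives e = 0.965×(1 − 0.92000) = 0.07720.
New p* = 1 − e/c = 1 − 0.07720/2.24845 = 0.96567.
Δp* = 0.96567 − 0.92000 = +0.04567.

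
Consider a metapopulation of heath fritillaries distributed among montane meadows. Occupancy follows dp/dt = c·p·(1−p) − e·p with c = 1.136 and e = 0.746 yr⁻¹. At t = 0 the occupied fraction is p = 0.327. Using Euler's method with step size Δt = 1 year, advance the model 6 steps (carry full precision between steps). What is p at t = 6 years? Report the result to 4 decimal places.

Update rule: p ← p + [c·p·(1−p) − e·p]·Δt with Δt = 1.
  1  |  dp/dt·Δt = +0.006059  |  p_1 = 0.333059
  2  |  dp/dt·Δt = +0.003879  |  p_2 = 0.336937
  3  |  dp/dt·Δt = +0.002439  |  p_3 = 0.339376
  4  |  dp/dt·Δt = +0.001516  |  p_4 = 0.340893
  5  |  dp/dt·Δt = +0.000936  |  p_5 = 0.341829
  6  |  dp/dt·Δt = +0.000575  |  p_6 = 0.342404

0.3424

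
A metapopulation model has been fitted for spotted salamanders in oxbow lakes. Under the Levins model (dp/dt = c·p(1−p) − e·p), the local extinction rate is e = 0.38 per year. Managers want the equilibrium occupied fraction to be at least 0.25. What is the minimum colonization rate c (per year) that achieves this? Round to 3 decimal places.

p* = 1 − e/c ≥ 0.25 requires e/c ≤ 0.7500, i.e. c ≥ e/0.7500.
c_min = 0.38/0.7500 = 0.5067.

0.507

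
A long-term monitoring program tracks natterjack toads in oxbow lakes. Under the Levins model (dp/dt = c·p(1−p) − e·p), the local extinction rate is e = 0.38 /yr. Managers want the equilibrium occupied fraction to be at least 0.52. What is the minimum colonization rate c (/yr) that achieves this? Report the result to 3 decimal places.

0.792

p* = 1 − e/c ≥ 0.52 requires e/c ≤ 0.4800, i.e. c ≥ e/0.4800.
c_min = 0.38/0.4800 = 0.7917.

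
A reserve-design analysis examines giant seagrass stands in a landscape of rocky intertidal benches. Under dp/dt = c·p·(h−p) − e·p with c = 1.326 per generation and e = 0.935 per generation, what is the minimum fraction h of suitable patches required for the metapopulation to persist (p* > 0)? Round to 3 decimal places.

p* = h − e/c is positive only when h > e/c.
h_min = e/c = 0.935/1.326 = 0.7051.

0.705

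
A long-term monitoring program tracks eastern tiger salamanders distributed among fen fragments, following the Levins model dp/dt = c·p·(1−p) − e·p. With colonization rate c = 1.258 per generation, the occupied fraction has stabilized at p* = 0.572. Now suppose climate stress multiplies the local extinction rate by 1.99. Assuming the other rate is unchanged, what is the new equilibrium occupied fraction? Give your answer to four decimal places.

Balance c(1−p*) = e gives e = 1.258×(1 − 0.57200) = 0.53842.
New p* = 1 − e/c = 1 − 1.07146/1.25800 = 0.14828.

0.1483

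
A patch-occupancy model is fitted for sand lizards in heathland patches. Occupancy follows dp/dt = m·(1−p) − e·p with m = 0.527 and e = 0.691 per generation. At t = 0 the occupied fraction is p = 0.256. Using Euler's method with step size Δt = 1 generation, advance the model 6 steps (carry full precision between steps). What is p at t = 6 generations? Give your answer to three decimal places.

0.433

Update rule: p ← p + [m·(1−p) − e·p]·Δt with Δt = 1.
  1  |  dp/dt·Δt = +0.215192  |  p_1 = 0.471192
  2  |  dp/dt·Δt = -0.046912  |  p_2 = 0.424280
  3  |  dp/dt·Δt = +0.010227  |  p_3 = 0.434507
  4  |  dp/dt·Δt = -0.002229  |  p_4 = 0.432277
  5  |  dp/dt·Δt = +0.000486  |  p_5 = 0.432764
  6  |  dp/dt·Δt = -0.000106  |  p_6 = 0.432658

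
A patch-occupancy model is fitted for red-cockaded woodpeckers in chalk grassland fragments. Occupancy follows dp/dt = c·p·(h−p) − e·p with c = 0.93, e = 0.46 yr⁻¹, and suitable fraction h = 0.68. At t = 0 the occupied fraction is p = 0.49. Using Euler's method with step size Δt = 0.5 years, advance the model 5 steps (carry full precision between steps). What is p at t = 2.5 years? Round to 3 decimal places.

0.297

Update rule: p ← p + [c·p·(h−p) − e·p]·Δt with Δt = 0.5.
t = 0.5: p = 0.49000 + (-0.06941) = 0.42059
t = 1: p = 0.42059 + (-0.04600) = 0.37459
t = 1.5: p = 0.37459 + (-0.03296) = 0.34163
t = 2: p = 0.34163 + (-0.02482) = 0.31681
t = 2.5: p = 0.31681 + (-0.01936) = 0.29745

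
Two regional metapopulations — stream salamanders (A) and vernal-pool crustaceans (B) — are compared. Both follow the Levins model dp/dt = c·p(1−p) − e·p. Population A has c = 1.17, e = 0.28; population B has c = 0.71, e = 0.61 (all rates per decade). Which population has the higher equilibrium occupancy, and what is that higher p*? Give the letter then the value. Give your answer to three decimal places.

A, 0.761

A: p*_A = 1 − 0.28/1.17 = 0.7607.
B: p*_B = 1 − 0.61/0.71 = 0.1408.
A is higher at 0.7607.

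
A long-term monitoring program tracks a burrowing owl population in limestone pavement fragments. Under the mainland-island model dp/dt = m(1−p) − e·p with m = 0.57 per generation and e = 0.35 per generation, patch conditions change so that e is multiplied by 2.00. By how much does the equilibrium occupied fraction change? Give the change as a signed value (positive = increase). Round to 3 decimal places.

Before: p* = 0.57/(0.57+0.35) = 0.6196.
After: m = 0.57, e = 0.7; p* = 0.57/1.2700 = 0.4488.
Δp* = 0.4488 − 0.6196 = -0.1707.

-0.171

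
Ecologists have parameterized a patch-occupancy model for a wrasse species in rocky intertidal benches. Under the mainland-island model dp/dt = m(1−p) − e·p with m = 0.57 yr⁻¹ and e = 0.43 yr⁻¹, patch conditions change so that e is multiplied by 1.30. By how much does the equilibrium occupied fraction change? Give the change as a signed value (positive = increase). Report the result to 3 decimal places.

Before: p* = 0.57/(0.57+0.43) = 0.5700.
After: m = 0.57, e = 0.559; p* = 0.57/1.1290 = 0.5049.
Δp* = 0.5049 − 0.5700 = -0.0651.

-0.065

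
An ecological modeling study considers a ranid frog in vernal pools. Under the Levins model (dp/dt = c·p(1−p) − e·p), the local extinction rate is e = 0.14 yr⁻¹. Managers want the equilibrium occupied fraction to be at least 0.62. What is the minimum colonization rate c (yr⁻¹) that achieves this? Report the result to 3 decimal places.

0.368

p* = 1 − e/c ≥ 0.62 requires e/c ≤ 0.3800, i.e. c ≥ e/0.3800.
c_min = 0.14/0.3800 = 0.3684.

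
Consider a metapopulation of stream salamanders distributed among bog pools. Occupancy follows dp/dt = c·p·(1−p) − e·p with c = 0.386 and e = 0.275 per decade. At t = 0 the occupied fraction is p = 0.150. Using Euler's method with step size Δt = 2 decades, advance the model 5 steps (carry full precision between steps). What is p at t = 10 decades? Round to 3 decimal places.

0.223

Update rule: p ← p + [c·p·(1−p) − e·p]·Δt with Δt = 2.
  1  |  dp/dt·Δt = +0.015930  |  p_1 = 0.165930
  2  |  dp/dt·Δt = +0.015581  |  p_2 = 0.181511
  3  |  dp/dt·Δt = +0.014861  |  p_3 = 0.196372
  4  |  dp/dt·Δt = +0.013825  |  p_4 = 0.210197
  5  |  dp/dt·Δt = +0.012555  |  p_5 = 0.222751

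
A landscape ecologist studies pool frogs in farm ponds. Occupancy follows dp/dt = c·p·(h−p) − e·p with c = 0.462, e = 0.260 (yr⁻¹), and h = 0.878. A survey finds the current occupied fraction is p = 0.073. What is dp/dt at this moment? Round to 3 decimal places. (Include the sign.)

Colonization term: c·p·(h−p) = 0.462×0.073×0.8050 = 0.02715.
Extinction term: e·p = 0.01898.
dp/dt = 0.02715 − 0.01898 = 0.00817.

0.008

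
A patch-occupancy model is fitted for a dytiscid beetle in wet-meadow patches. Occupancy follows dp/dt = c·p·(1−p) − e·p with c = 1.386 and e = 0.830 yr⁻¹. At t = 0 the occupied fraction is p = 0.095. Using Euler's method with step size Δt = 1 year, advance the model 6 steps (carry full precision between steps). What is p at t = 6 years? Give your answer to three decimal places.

0.367

Update rule: p ← p + [c·p·(1−p) − e·p]·Δt with Δt = 1.
  1  |  dp/dt·Δt = +0.040311  |  p_1 = 0.135311
  2  |  dp/dt·Δt = +0.049857  |  p_2 = 0.185168
  3  |  dp/dt·Δt = +0.055431  |  p_3 = 0.240599
  4  |  dp/dt·Δt = +0.053540  |  p_4 = 0.294140
  5  |  dp/dt·Δt = +0.043627  |  p_5 = 0.337767
  6  |  dp/dt·Δt = +0.029674  |  p_6 = 0.367442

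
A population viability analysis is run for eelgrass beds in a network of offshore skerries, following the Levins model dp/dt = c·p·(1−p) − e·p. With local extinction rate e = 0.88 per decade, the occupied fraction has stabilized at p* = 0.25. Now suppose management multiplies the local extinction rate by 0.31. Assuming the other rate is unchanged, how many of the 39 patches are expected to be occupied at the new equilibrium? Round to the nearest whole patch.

Balance c(1−p*) = e gives c = e/(1 − 0.25000) = 0.88/0.75000 = 1.17333.
New p* = 1 − e/c = 1 − 0.27280/1.17333 = 0.76750.
Expected occupied = 39 × 0.76750 = 29.93 ≈ 30.

30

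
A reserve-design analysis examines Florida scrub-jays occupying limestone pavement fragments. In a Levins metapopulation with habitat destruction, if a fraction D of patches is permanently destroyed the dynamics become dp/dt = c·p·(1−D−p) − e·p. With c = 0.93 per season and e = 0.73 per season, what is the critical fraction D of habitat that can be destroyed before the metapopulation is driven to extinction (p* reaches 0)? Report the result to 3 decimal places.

0.215

The nontrivial equilibrium is p* = (1−D) − e/c; extinction occurs when this hits zero.
So D_crit = 1 − e/c = 1 − 0.73/0.93 = 1 − 0.7849 = 0.2151.
Note this equals the original equilibrium occupancy — the Levins extinction-debt result.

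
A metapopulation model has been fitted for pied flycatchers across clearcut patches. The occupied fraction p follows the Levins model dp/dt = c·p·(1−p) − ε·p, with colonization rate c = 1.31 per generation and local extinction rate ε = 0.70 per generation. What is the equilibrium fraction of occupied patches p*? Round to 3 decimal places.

Setting dp/dt = 0 and dividing through by p* gives c·(1−p*) = ε.
So p* = 1 − ε/c = 1 − 0.70/1.31 = 1 − 0.5344 = 0.4656.

0.466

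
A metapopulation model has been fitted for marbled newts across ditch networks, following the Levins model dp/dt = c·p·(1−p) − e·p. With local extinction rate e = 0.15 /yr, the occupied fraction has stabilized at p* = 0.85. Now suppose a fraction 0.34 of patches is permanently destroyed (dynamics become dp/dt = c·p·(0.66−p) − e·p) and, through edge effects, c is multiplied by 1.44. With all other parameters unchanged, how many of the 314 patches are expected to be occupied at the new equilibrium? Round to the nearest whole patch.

Balance c(1−p*) = e gives c = e/(1 − 0.85000) = 0.15/0.15000 = 1.00000.
New p* = 0.66 − e/c = 0.66 − 0.15000/1.44000 = 0.55583.
Expected occupied = 314 × 0.55583 = 174.53 ≈ 175.

175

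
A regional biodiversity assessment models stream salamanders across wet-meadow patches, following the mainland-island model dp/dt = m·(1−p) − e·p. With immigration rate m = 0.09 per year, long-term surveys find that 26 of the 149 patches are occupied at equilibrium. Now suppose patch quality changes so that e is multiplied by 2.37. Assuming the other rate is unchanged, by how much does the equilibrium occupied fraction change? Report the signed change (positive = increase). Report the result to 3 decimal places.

-0.093

Observed p* = 26/149 = 0.17450.
Balance m(1−p*) = e·p* gives e = m(1−p*)/p* = 0.09×0.82550/0.17450 = 0.42576.
New p* = m/(m+e) = 0.09000/(0.09000+1.00905) = 0.08189.
Δp* = 0.08189 − 0.17450 = -0.09261.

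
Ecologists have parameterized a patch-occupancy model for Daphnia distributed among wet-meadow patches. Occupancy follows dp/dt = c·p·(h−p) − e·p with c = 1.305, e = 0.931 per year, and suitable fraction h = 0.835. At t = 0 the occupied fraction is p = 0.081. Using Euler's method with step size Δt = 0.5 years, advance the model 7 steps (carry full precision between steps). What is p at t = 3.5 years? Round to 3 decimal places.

0.095

Update rule: p ← p + [c·p·(h−p) − e·p]·Δt with Δt = 0.5.
t = 0.5: p = 0.08100 + (+0.00215) = 0.08315
t = 1: p = 0.08315 + (+0.00209) = 0.08523
t = 1.5: p = 0.08523 + (+0.00202) = 0.08725
t = 2: p = 0.08725 + (+0.00195) = 0.08921
t = 2.5: p = 0.08921 + (+0.00188) = 0.09109
t = 3: p = 0.09109 + (+0.00181) = 0.09291
t = 3.5: p = 0.09291 + (+0.00174) = 0.09464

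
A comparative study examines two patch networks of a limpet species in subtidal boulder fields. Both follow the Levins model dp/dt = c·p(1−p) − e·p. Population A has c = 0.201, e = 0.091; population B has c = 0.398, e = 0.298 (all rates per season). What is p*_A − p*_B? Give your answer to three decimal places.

A: p*_A = 1 − 0.091/0.201 = 0.5473.
B: p*_B = 1 − 0.298/0.398 = 0.2513.
p*_A − p*_B = 0.5473 − 0.2513 = 0.2960.

0.296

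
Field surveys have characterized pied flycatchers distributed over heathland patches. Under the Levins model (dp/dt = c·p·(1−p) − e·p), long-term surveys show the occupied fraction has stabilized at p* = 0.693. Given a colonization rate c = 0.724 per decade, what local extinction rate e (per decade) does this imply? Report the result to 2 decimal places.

At equilibrium c(1−p*) = e.
e = 0.724 × (1 − 0.693) = 0.724 × 0.3070 = 0.2223.

0.22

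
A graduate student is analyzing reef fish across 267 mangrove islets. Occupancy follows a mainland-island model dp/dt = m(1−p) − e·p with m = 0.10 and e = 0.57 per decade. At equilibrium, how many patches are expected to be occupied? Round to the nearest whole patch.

40

p* = m/(m+e) = 0.10/0.6700 = 0.1493.
Expected occupied patches = N × p* = 267 × 0.1493 = 39.85 ≈ 40.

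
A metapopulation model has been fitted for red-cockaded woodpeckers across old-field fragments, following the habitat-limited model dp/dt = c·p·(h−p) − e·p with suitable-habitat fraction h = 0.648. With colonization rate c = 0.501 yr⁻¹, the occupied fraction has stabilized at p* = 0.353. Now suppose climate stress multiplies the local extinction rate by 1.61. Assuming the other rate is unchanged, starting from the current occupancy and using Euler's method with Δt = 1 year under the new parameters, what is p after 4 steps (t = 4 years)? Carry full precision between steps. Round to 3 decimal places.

Balance c(h−p*) = e gives e = 0.501×(0.648 − 0.35300) = 0.14780.
Starting from p₀ = 0.35300; update p ← p + (dp/dt)·Δt with the new parameters.
t = 1: p = 0.35300 + (-0.03182) = 0.32118
t = 2: p = 0.32118 + (-0.02383) = 0.29734
t = 3: p = 0.29734 + (-0.01852) = 0.27883
t = 4: p = 0.27883 + (-0.01478) = 0.26405

0.264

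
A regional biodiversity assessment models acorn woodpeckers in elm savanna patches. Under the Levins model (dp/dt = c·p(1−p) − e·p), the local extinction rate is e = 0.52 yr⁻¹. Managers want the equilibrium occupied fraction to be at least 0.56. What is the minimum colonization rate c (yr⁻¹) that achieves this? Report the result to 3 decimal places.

p* = 1 − e/c ≥ 0.56 requires e/c ≤ 0.4400, i.e. c ≥ e/0.4400.
c_min = 0.52/0.4400 = 1.1818.

1.182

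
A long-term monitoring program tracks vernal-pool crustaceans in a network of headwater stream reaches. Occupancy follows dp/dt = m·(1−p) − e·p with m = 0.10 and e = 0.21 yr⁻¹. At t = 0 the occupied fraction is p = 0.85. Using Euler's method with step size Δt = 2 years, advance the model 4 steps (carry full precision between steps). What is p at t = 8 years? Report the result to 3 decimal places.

0.334

Update rule: p ← p + [m·(1−p) − e·p]·Δt with Δt = 2.
step 1: Δp = -0.32700, p = 0.52300
step 2: Δp = -0.12426, p = 0.39874
step 3: Δp = -0.04722, p = 0.35152
step 4: Δp = -0.01794, p = 0.33358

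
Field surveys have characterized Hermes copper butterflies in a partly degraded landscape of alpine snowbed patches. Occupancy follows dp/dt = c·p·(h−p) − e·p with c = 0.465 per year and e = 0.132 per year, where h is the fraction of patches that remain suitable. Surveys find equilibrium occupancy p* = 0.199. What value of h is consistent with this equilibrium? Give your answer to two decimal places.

0.48

At equilibrium c(h−p*) = e, so h = p* + e/c.
h = 0.199 + 0.132/0.465 = 0.199 + 0.2839 = 0.4829.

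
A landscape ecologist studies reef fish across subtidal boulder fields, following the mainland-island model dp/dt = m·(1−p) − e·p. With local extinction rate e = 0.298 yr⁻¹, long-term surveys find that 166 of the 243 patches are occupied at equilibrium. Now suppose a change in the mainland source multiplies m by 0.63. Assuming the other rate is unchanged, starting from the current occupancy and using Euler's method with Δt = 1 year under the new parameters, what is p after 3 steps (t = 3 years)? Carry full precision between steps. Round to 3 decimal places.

Observed p* = 166/243 = 0.68313.
Balance m(1−p*) = e·p* gives m = e·p*/(1−p*) = 0.298×0.68313/0.31687 = 0.64244.
Starting from p₀ = 0.68313; update p ← p + (dp/dt)·Δt with the new parameters.
t = 1: p = 0.68313 + (-0.07532) = 0.60781
t = 2: p = 0.60781 + (-0.02239) = 0.58542
t = 3: p = 0.58542 + (-0.00666) = 0.57876

0.579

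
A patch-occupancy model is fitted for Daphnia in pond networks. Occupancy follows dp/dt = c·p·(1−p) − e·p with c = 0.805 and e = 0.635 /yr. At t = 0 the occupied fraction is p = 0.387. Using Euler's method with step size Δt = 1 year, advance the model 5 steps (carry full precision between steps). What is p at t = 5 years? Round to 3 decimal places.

Update rule: p ← p + [c·p·(1−p) − e·p]·Δt with Δt = 1.
  1  |  dp/dt·Δt = -0.054774  |  p_1 = 0.332226
  2  |  dp/dt·Δt = -0.032373  |  p_2 = 0.299853
  3  |  dp/dt·Δt = -0.021404  |  p_3 = 0.278449
  4  |  dp/dt·Δt = -0.015078  |  p_4 = 0.263371
  5  |  dp/dt·Δt = -0.011065  |  p_5 = 0.252306

0.252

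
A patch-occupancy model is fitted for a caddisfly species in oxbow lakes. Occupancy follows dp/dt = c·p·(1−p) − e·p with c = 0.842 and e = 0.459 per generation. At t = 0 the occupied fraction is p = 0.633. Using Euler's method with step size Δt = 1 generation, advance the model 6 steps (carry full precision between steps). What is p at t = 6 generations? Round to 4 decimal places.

0.4606

Update rule: p ← p + [c·p·(1−p) − e·p]·Δt with Δt = 1.
  1  |  dp/dt·Δt = -0.094941  |  p_1 = 0.538059
  2  |  dp/dt·Δt = -0.037689  |  p_2 = 0.500370
  3  |  dp/dt·Δt = -0.019170  |  p_3 = 0.481200
  4  |  dp/dt·Δt = -0.010668  |  p_4 = 0.470532
  5  |  dp/dt·Δt = -0.006205  |  p_5 = 0.464326
  6  |  dp/dt·Δt = -0.003697  |  p_6 = 0.460629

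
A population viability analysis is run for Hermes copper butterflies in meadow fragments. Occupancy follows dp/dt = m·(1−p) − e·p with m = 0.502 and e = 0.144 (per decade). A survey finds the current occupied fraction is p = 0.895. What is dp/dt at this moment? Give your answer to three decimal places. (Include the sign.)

-0.076

Colonization term: m·(1−p) = 0.502×0.1050 = 0.05271.
Extinction term: e·p = 0.12888.
dp/dt = 0.05271 − 0.12888 = -0.07617.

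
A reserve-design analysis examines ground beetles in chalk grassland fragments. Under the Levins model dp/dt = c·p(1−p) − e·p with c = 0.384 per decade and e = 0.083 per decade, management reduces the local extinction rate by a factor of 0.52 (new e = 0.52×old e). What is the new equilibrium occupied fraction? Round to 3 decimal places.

0.888

Before: p* = 1 − 0.083/0.384 = 0.7839.
After the change, c = 0.384, e = 0.04316, so p* = 1 − 0.04316/0.384 = 0.8876.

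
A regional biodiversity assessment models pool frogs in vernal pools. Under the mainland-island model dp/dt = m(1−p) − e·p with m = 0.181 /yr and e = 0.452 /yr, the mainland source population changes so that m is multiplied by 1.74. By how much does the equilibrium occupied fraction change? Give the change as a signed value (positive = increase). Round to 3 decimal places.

0.125

Before: p* = 0.181/(0.181+0.452) = 0.2859.
After: m = 0.31494, e = 0.452; p* = 0.31494/0.7669 = 0.4106.
Δp* = 0.4106 − 0.2859 = +0.1247.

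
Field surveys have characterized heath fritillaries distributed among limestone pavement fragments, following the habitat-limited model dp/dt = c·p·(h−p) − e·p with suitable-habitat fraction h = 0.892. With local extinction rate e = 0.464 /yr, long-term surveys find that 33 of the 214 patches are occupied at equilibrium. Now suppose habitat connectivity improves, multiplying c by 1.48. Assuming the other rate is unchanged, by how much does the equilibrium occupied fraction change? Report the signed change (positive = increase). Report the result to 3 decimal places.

Observed p* = 33/214 = 0.15421.
Balance c(h−p*) = e gives c = e/(0.892 − 0.15421) = 0.464/0.73779 = 0.62891.
New p* = 0.892 − e/c = 0.892 − 0.46400/0.93079 = 0.39350.
Δp* = 0.39350 − 0.15421 = +0.23929.

0.239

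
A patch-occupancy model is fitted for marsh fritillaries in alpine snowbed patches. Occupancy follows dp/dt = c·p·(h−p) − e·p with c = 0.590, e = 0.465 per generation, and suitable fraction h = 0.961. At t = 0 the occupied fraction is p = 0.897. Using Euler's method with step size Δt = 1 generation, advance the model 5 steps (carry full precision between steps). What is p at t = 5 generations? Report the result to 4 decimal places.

Update rule: p ← p + [c·p·(h−p) − e·p]·Δt with Δt = 1.
  1  |  dp/dt·Δt = -0.383234  |  p_1 = 0.513766
  2  |  dp/dt·Δt = -0.103335  |  p_2 = 0.410431
  3  |  dp/dt·Δt = -0.057528  |  p_3 = 0.352903
  4  |  dp/dt·Δt = -0.037486  |  p_4 = 0.315417
  5  |  dp/dt·Δt = -0.026528  |  p_5 = 0.288888

0.2889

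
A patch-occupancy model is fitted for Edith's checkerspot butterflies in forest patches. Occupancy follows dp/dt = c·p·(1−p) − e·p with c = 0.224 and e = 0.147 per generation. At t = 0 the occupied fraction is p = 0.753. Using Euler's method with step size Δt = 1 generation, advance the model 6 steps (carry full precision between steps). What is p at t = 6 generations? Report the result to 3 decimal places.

0.509

Update rule: p ← p + [c·p·(1−p) − e·p]·Δt with Δt = 1.
t = 1: p = 0.75300 + (-0.06903) = 0.68397
t = 2: p = 0.68397 + (-0.05213) = 0.63185
t = 3: p = 0.63185 + (-0.04078) = 0.59107
t = 4: p = 0.59107 + (-0.03275) = 0.55833
t = 5: p = 0.55833 + (-0.02684) = 0.53149
t = 6: p = 0.53149 + (-0.02235) = 0.50914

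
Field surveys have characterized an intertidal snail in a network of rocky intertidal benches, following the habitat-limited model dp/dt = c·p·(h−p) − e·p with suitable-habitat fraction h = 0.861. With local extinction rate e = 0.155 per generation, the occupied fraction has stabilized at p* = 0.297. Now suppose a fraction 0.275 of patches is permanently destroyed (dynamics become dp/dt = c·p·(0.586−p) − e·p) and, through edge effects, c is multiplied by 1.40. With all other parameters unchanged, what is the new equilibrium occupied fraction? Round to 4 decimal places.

0.1831

Balance c(h−p*) = e gives c = e/(0.861 − 0.29700) = 0.155/0.56400 = 0.27482.
New p* = 0.586 − e/c = 0.586 − 0.15500/0.38475 = 0.18314.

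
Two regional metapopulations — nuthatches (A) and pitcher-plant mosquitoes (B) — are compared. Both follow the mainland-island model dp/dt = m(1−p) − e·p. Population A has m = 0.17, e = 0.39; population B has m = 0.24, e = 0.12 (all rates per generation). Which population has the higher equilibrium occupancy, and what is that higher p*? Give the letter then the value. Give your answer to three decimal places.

B, 0.667

A: p*_A = m/(m+e) = 0.17/0.5600 = 0.3036.
B: p*_B = 0.24/0.3600 = 0.6667.
B is higher at 0.6667.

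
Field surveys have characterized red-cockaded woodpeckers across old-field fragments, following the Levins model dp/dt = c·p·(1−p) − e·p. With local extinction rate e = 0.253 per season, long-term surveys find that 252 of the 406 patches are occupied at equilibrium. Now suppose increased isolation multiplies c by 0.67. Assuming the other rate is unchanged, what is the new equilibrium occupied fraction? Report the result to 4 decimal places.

Observed p* = 252/406 = 0.62069.
Balance c(1−p*) = e gives c = e/(1 − 0.62069) = 0.253/0.37931 = 0.66700.
New p* = 1 − e/c = 1 − 0.25300/0.44689 = 0.43387.

0.4339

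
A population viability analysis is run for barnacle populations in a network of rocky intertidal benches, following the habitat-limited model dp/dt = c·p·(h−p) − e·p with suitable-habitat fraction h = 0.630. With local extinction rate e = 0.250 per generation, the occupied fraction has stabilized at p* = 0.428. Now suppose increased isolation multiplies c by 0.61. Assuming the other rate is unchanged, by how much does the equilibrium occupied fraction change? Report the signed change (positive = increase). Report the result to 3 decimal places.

-0.129

Balance c(h−p*) = e gives c = e/(0.63 − 0.42800) = 0.250/0.20200 = 1.23762.
New p* = 0.63 − e/c = 0.63 − 0.25000/0.75495 = 0.29885.
Δp* = 0.29885 − 0.42800 = -0.12915.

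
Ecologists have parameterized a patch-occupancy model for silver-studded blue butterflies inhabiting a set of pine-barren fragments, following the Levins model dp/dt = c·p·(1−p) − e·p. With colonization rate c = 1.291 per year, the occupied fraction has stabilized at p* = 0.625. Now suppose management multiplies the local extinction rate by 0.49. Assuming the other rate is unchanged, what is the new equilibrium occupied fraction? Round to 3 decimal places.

0.816

Balance c(1−p*) = e gives e = 1.291×(1 − 0.62500) = 0.48412.
New p* = 1 − e/c = 1 − 0.23722/1.29100 = 0.81625.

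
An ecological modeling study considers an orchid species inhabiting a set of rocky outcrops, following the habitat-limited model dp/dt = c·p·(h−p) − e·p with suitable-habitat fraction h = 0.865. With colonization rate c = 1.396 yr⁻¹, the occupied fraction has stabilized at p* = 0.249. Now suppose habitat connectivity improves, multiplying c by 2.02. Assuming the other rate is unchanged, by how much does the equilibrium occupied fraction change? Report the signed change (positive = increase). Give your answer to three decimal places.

0.311

Balance c(h−p*) = e gives e = 1.396×(0.865 − 0.24900) = 0.85994.
New p* = 0.865 − e/c = 0.865 − 0.85994/2.81992 = 0.56005.
Δp* = 0.56005 − 0.24900 = +0.31105.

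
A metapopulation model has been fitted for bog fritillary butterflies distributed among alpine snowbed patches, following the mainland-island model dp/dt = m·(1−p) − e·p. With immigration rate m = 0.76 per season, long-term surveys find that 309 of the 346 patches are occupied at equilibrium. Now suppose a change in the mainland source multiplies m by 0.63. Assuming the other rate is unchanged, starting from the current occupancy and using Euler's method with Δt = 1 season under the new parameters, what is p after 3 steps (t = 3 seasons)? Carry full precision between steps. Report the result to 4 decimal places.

0.8445

Observed p* = 309/346 = 0.89306.
Balance m(1−p*) = e·p* gives e = m(1−p*)/p* = 0.76×0.10694/0.89306 = 0.09100.
Starting from p₀ = 0.89306; update p ← p + (dp/dt)·Δt with the new parameters.
t = 1: p = 0.89306 + (-0.03007) = 0.86299
t = 2: p = 0.86299 + (-0.01294) = 0.85006
t = 3: p = 0.85006 + (-0.00557) = 0.84449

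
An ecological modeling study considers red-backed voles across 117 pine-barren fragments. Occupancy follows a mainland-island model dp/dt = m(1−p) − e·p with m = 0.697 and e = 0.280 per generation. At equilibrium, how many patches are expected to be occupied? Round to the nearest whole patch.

83

p* = m/(m+e) = 0.697/0.9770 = 0.7134.
Expected occupied patches = N × p* = 117 × 0.7134 = 83.47 ≈ 83.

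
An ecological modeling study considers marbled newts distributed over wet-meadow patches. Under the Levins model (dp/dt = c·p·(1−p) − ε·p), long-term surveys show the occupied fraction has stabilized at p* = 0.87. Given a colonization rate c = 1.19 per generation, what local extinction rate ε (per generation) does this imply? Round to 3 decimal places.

At equilibrium c(1−p*) = ε.
ε = 1.19 × (1 − 0.87) = 1.19 × 0.1300 = 0.1547.

0.155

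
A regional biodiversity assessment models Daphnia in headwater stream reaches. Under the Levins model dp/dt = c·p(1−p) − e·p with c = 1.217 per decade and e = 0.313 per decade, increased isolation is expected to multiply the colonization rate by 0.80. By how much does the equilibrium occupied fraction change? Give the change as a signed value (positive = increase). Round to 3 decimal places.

-0.064

Before: p* = 1 − 0.313/1.217 = 0.7428.
After the change, c = 0.9736, e = 0.313, so p* = 1 − 0.313/0.9736 = 0.6785.
Δp* = 0.6785 − 0.7428 = -0.0643.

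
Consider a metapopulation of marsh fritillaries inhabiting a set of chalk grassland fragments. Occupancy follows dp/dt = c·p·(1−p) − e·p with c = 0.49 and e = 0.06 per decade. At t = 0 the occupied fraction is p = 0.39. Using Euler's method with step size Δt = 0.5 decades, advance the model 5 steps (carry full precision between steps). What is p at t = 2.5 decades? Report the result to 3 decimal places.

0.618

Update rule: p ← p + [c·p·(1−p) − e·p]·Δt with Δt = 0.5.
  1  |  dp/dt·Δt = +0.046585  |  p_1 = 0.436586
  2  |  dp/dt·Δt = +0.047167  |  p_2 = 0.483753
  3  |  dp/dt·Δt = +0.046673  |  p_3 = 0.530425
  4  |  dp/dt·Δt = +0.045110  |  p_4 = 0.575536
  5  |  dp/dt·Δt = +0.042586  |  p_5 = 0.618122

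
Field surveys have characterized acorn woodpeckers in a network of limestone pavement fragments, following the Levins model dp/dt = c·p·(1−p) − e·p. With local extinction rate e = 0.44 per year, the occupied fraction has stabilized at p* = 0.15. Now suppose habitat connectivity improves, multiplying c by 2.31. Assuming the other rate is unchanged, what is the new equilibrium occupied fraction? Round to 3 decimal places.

Balance c(1−p*) = e gives c = e/(1 − 0.15000) = 0.44/0.85000 = 0.51765.
New p* = 1 − e/c = 1 − 0.44000/1.19577 = 0.63204.

0.632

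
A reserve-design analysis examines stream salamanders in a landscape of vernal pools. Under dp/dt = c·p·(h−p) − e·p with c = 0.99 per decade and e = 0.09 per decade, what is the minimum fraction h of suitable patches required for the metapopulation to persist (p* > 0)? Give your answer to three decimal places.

0.091

p* = h − e/c is positive only when h > e/c.
h_min = e/c = 0.09/0.99 = 0.0909.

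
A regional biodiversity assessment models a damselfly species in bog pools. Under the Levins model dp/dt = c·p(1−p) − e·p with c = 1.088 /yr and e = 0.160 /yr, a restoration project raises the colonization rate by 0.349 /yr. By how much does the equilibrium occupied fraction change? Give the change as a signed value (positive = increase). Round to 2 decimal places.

Before: p* = 1 − 0.160/1.088 = 0.8529.
After the change, c = 1.437, e = 0.16, so p* = 1 − 0.16/1.437 = 0.8887.
Δp* = 0.8887 − 0.8529 = +0.0357.

0.04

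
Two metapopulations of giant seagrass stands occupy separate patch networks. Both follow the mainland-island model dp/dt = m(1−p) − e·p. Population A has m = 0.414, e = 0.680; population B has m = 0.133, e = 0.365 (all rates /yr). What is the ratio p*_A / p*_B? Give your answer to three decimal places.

A: p*_A = m/(m+e) = 0.414/1.0940 = 0.3784.
B: p*_B = 0.133/0.4980 = 0.2671.
p*_A / p*_B = 0.3784/0.2671 = 1.4170.

1.417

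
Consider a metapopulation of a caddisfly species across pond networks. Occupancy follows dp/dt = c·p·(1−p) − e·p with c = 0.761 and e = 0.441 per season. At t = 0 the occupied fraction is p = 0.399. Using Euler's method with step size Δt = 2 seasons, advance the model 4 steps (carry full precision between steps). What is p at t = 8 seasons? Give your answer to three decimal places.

0.420

Update rule: p ← p + [c·p·(1−p) − e·p]·Δt with Δt = 2.
p: 0.39900 → 0.41206  (Δp = +0.01306)
p: 0.41206 → 0.41735  (Δp = +0.00530)
p: 0.41735 → 0.41935  (Δp = +0.00200)
p: 0.41935 → 0.42008  (Δp = +0.00073)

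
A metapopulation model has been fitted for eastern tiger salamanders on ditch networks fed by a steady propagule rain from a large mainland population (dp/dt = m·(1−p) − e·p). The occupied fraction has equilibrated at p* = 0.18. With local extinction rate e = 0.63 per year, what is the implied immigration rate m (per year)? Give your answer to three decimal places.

0.138

At equilibrium m(1−p*) = e·p*, so m = e·p*/(1−p*).
m = 0.63 × 0.18 / 0.8200 = 0.1134/0.8200 = 0.1383.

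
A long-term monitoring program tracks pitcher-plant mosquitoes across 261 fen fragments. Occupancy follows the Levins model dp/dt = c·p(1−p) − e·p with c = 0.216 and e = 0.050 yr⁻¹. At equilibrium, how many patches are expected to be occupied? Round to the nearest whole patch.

p* = 1 − e/c = 1 − 0.050/0.216 = 0.7685.
Expected occupied patches = N × p* = 261 × 0.7685 = 200.58 ≈ 201.

201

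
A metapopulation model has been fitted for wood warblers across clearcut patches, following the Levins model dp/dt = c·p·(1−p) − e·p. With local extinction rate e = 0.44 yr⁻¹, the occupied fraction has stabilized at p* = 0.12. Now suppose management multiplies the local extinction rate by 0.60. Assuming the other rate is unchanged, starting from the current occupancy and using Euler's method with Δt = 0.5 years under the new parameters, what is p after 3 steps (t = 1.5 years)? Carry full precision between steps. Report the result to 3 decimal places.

Balance c(1−p*) = e gives c = e/(1 − 0.12000) = 0.44/0.88000 = 0.50000.
Starting from p₀ = 0.12000; update p ← p + (dp/dt)·Δt with the new parameters.
t = 0.5: p = 0.12000 + (+0.01056) = 0.13056
t = 1: p = 0.13056 + (+0.01114) = 0.14170
t = 1.5: p = 0.14170 + (+0.01170) = 0.15341

0.153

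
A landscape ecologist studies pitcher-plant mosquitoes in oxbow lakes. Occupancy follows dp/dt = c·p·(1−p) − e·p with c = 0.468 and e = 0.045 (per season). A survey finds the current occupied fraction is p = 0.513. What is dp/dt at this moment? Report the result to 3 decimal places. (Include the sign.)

Colonization term: c·p·(1−p) = 0.468×0.513×0.4870 = 0.11692.
Extinction term: e·p = 0.02309.
dp/dt = 0.11692 − 0.02309 = 0.09384.

0.094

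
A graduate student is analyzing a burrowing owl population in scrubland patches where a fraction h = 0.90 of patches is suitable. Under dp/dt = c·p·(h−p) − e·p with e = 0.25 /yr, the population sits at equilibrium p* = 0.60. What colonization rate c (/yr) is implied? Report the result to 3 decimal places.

0.833

At equilibrium c(h−p*) = e, so c = e/(h−p*).
c = 0.25/(0.90 − 0.60) = 0.25/0.3000 = 0.8333.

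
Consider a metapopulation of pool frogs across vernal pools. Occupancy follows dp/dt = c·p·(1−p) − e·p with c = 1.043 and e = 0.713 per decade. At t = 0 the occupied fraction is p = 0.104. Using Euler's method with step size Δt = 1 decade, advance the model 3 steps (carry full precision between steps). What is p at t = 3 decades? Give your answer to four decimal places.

0.1782

Update rule: p ← p + [c·p·(1−p) − e·p]·Δt with Δt = 1.
p: 0.10400 → 0.12704  (Δp = +0.02304)
p: 0.12704 → 0.15213  (Δp = +0.02509)
p: 0.15213 → 0.17819  (Δp = +0.02606)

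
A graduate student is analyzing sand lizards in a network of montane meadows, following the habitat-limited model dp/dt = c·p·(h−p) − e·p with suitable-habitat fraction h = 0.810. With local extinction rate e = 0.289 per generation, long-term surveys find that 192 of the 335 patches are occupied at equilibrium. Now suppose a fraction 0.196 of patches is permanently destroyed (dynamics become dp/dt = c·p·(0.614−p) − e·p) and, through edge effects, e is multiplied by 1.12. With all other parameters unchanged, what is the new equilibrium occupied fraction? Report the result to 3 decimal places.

Observed p* = 192/335 = 0.57313.
Balance c(h−p*) = e gives c = e/(0.81 − 0.57313) = 0.289/0.23687 = 1.22008.
New p* = 0.614 − e/c = 0.614 − 0.32368/1.22008 = 0.34871.

0.349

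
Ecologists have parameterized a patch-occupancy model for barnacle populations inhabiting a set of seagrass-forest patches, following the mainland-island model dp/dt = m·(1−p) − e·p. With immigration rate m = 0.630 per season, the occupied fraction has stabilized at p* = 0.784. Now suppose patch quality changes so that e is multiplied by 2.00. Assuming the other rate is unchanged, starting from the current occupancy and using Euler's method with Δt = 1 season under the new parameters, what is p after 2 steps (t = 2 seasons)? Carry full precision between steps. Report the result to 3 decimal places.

Balance m(1−p*) = e·p* gives e = m(1−p*)/p* = 0.630×0.21600/0.78400 = 0.17357.
Starting from p₀ = 0.78400; update p ← p + (dp/dt)·Δt with the new parameters.
p: 0.78400 → 0.64792  (Δp = -0.13608)
p: 0.64792 → 0.64481  (Δp = -0.00311)

0.645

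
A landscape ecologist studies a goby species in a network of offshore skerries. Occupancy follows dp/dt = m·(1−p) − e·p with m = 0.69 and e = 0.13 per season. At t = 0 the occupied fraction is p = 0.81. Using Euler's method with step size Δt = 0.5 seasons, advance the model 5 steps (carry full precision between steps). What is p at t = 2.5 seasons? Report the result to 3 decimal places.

0.839

Update rule: p ← p + [m·(1−p) − e·p]·Δt with Δt = 0.5.
p: 0.81000 → 0.82290  (Δp = +0.01290)
p: 0.82290 → 0.83051  (Δp = +0.00761)
p: 0.83051 → 0.83500  (Δp = +0.00449)
p: 0.83500 → 0.83765  (Δp = +0.00265)
p: 0.83765 → 0.83921  (Δp = +0.00156)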